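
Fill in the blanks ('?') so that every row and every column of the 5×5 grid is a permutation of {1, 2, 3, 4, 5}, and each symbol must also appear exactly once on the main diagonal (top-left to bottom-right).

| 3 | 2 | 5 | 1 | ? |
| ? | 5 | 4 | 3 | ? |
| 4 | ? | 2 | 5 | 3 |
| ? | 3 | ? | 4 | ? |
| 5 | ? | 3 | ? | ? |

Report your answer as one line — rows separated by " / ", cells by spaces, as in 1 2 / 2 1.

(r1,c5) = 4
(r3,c2) = 1
(r4,c3) = 1
(r5,c2) = 4
(r5,c4) = 2
(r5,c5) = 1
(r2,c5) = 2
(r4,c1) = 2
(r4,c5) = 5
(r2,c1) = 1

3 2 5 1 4 / 1 5 4 3 2 / 4 1 2 5 3 / 2 3 1 4 5 / 5 4 3 2 1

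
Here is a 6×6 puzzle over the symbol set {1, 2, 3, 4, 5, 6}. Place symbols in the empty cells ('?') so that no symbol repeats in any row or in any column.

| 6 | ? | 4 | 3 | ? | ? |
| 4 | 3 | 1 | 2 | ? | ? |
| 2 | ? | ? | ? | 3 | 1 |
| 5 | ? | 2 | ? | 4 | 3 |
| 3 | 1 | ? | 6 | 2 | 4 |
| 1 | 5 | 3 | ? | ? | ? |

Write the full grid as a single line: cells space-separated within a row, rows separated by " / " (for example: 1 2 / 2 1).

Cell (r1,c2): row 1 has {3,4,6}; column 2 has {1,3,5} → 2.
Cell (r1,c6): row 1 has {2,3,4,6}; column 6 has {1,3,4} → 5.
Cell (r2,c6): row 2 has {1,2,3,4}; column 6 has {1,3,4,5} → 6.
Cell (r4,c2): row 4 has {2,3,4,5}; column 2 has {1,2,3,5} → 6.
Cell (r4,c4): row 4 has {2,3,4,5,6}; column 4 has {2,3,6} → 1.
Cell (r5,c3): row 5 has {1,2,3,4,6}; column 3 has {1,2,3,4} → 5.
Cell (r6,c4): row 6 has {1,3,5}; column 4 has {1,2,3,6} → 4.
Cell (r6,c5): row 6 has {1,3,4,5}; column 5 has {2,3,4} → 6.
Cell (r6,c6): row 6 has {1,3,4,5,6}; column 6 has {1,3,4,5,6} → 2.
Cell (r1,c5): row 1 has {2,3,4,5,6}; column 5 has {2,3,4,6} → 1.
Cell (r2,c5): row 2 has {1,2,3,4,6}; column 5 has {1,2,3,4,6} → 5.
Cell (r3,c2): row 3 has {1,2,3}; column 2 has {1,2,3,5,6} → 4.
Cell (r3,c3): row 3 has {1,2,3,4}; column 3 has {1,2,3,4,5} → 6.
Cell (r3,c4): row 3 has {1,2,3,4,6}; column 4 has {1,2,3,4,6} → 5.

6 2 4 3 1 5 / 4 3 1 2 5 6 / 2 4 6 5 3 1 / 5 6 2 1 4 3 / 3 1 5 6 2 4 / 1 5 3 4 6 2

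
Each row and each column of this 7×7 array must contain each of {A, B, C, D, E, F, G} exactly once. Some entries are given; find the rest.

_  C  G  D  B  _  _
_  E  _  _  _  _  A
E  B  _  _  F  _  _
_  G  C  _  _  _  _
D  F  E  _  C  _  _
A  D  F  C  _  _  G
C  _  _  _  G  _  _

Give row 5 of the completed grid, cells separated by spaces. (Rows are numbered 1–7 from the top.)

D F E A C G B

At row 1, column 1: row 1 has {B,C,D,G}; column 1 has {A,C,D,E}; that leaves F.
At row 1, column 7: row 1 has {B,C,D,F,G}; column 7 has {A,G}; that leaves E.
At row 2, column 5: row 2 has {A,E}; column 5 has {B,C,F,G}; that leaves D.
At row 4, column 1: row 4 has {C,G}; column 1 has {A,C,D,E,F}; that leaves B.
At row 5, column 7: row 5 has {C,D,E,F}; column 7 has {A,E,G}; that leaves B.
At row 6, column 5: row 6 has {A,C,D,F,G}; column 5 has {B,C,D,F,G}; that leaves E.
At row 6, column 6: row 6 has {A,C,D,E,F,G}; column 6 is empty so far; that leaves B.
At row 7, column 2: row 7 has {C,G}; column 2 has {B,C,D,E,F,G}; that leaves A.
At row 1, column 6: row 1 has {B,C,D,E,F,G}; column 6 has {B}; that leaves A.
At row 2, column 1: row 2 has {A,D,E}; column 1 has {A,B,C,D,E,F}; that leaves G.
At row 2, column 3: row 2 has {A,D,E,G}; column 3 has {C,E,F,G}; that leaves B.
At row 2, column 4: row 2 has {A,B,D,E,G}; column 4 has {C,D}; that leaves F.
At row 2, column 6: row 2 has {A,B,D,E,F,G}; column 6 has {A,B}; that leaves C.
At row 4, column 5: row 4 has {B,C,G}; column 5 has {B,C,D,E,F,G}; that leaves A.
At row 5, column 6: row 5 has {B,C,D,E,F}; column 6 has {A,B,C}; that leaves G.
At row 7, column 3: row 7 has {A,C,G}; column 3 has {B,C,E,F,G}; that leaves D.
At row 7, column 7: row 7 has {A,C,D,G}; column 7 has {A,B,E,G}; that leaves F.
At row 3, column 3: row 3 has {B,E,F}; column 3 has {B,C,D,E,F,G}; that leaves A.
At row 3, column 4: row 3 has {A,B,E,F}; column 4 has {C,D,F}; that leaves G.
At row 3, column 6: row 3 has {A,B,E,F,G}; column 6 has {A,B,C,G}; that leaves D.
At row 3, column 7: row 3 has {A,B,D,E,F,G}; column 7 has {A,B,E,F,G}; that leaves C.
At row 4, column 4: row 4 has {A,B,C,G}; column 4 has {C,D,F,G}; that leaves E.
At row 4, column 6: row 4 has {A,B,C,E,G}; column 6 has {A,B,C,D,G}; that leaves F.
At row 4, column 7: row 4 has {A,B,C,E,F,G}; column 7 has {A,B,C,E,F,G}; that leaves D.
At row 5, column 4: row 5 has {B,C,D,E,F,G}; column 4 has {C,D,E,F,G}; that leaves A.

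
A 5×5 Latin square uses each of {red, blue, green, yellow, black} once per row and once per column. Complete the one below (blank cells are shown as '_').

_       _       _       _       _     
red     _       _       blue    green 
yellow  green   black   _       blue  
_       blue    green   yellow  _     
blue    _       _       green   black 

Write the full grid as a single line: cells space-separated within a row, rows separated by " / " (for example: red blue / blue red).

row 2 has {red,blue,green}; column 3 has {green,black} — only yellow is left for (r2,c3).
row 3 has {blue,green,yellow,black}; column 4 has {blue,green,yellow} — only red is left for (r3,c4).
row 4 has {blue,green,yellow}; column 1 has {red,blue,yellow} — only black is left for (r4,c1).
row 4 has {blue,green,yellow,black}; column 5 has {blue,green,black} — only red is left for (r4,c5).
row 5 has {blue,green,black}; column 3 has {green,yellow,black} — only red is left for (r5,c3).
row 1 is empty so far; column 1 has {red,blue,yellow,black} — only green is left for (r1,c1).
row 1 has {green}; column 3 has {red,green,yellow,black} — only blue is left for (r1,c3).
row 1 has {blue,green}; column 4 has {red,blue,green,yellow} — only black is left for (r1,c4).
row 1 has {blue,green,black}; column 5 has {red,blue,green,black} — only yellow is left for (r1,c5).
row 2 has {red,blue,green,yellow}; column 2 has {blue,green} — only black is left for (r2,c2).
row 5 has {red,blue,green,black}; column 2 has {blue,green,black} — only yellow is left for (r5,c2).
row 1 has {blue,green,yellow,black}; column 2 has {blue,green,yellow,black} — only red is left for (r1,c2).

green red blue black yellow / red black yellow blue green / yellow green black red blue / black blue green yellow red / blue yellow red green black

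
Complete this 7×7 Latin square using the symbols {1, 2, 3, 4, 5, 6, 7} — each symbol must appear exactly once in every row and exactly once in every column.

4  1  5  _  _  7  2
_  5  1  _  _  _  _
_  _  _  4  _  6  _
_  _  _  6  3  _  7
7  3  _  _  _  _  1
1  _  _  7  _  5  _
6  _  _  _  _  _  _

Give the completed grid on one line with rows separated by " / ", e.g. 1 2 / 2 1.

4 1 5 3 6 7 2 / 3 5 1 2 7 4 6 / 2 7 3 4 1 6 5 / 5 4 2 6 3 1 7 / 7 3 6 5 4 2 1 / 1 6 4 7 2 5 3 / 6 2 7 1 5 3 4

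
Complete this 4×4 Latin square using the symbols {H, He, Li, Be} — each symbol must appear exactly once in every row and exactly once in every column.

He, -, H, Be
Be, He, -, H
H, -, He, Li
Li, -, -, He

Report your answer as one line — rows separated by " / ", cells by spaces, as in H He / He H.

He Li H Be / Be He Li H / H Be He Li / Li H Be He

(r1,c2) = Li
(r2,c3) = Li
(r3,c2) = Be
(r4,c2) = H
(r4,c3) = Be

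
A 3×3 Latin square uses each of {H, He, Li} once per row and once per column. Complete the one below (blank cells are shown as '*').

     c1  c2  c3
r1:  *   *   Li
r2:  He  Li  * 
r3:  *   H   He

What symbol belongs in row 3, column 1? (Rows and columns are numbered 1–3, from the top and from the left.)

(r1,c1) = H
(r1,c2) = He
(r2,c3) = H
(r3,c1) = Li

Li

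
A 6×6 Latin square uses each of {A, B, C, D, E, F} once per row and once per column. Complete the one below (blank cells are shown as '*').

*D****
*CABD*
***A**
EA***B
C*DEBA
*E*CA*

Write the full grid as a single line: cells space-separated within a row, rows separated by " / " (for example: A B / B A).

(r1,c4) = F
(r2,c1) = F
(r2,c6) = E
(r4,c4) = D
(r5,c2) = F
(r1,c6) = C
(r3,c2) = B
(r1,c5) = E
(r3,c1) = D
(r3,c6) = F
(r6,c1) = B
(r6,c3) = F
(r6,c6) = D
(r1,c1) = A
(r1,c3) = B
(r3,c5) = C
(r4,c3) = C
(r4,c5) = F
(r3,c3) = E

A D B F E C / F C A B D E / D B E A C F / E A C D F B / C F D E B A / B E F C A D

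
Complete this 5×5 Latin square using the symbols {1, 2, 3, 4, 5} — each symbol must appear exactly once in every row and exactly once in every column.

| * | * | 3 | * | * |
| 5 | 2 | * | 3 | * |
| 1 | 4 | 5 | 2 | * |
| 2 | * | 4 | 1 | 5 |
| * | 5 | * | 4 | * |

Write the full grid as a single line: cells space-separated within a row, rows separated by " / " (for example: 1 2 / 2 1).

4 1 3 5 2 / 5 2 1 3 4 / 1 4 5 2 3 / 2 3 4 1 5 / 3 5 2 4 1

(r1,c1) = 4
(r1,c2) = 1
(r1,c4) = 5
(r1,c5) = 2
(r2,c3) = 1
(r2,c5) = 4
(r3,c5) = 3
(r4,c2) = 3
(r5,c1) = 3
(r5,c3) = 2
(r5,c5) = 1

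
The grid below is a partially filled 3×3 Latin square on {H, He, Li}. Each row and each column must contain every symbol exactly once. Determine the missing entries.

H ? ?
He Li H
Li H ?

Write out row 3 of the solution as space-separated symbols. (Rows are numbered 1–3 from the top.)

Li H He

At row 1, column 2: row 1 has {H}; column 2 has {H,Li}; that leaves He.
At row 1, column 3: row 1 has {H,He}; column 3 has {H}; that leaves Li.
At row 3, column 3: row 3 has {H,Li}; column 3 has {H,Li}; that leaves He.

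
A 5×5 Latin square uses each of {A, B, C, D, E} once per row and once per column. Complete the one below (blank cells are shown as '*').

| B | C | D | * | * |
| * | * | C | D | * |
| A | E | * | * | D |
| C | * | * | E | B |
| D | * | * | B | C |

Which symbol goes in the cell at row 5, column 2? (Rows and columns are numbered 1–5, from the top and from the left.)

A

Cell (r1,c4): row 1 has {B,C,D}; column 4 has {B,D,E} → A.
Cell (r1,c5): row 1 has {A,B,C,D}; column 5 has {B,C,D} → E.
Cell (r2,c1): row 2 has {C,D}; column 1 has {A,B,C,D} → E.
Cell (r2,c5): row 2 has {C,D,E}; column 5 has {B,C,D,E} → A.
Cell (r3,c3): row 3 has {A,D,E}; column 3 has {C,D} → B.
Cell (r3,c4): row 3 has {A,B,D,E}; column 4 has {A,B,D,E} → C.
Cell (r4,c3): row 4 has {B,C,E}; column 3 has {B,C,D} → A.
Cell (r5,c2): row 5 has {B,C,D}; column 2 has {C,E} → A.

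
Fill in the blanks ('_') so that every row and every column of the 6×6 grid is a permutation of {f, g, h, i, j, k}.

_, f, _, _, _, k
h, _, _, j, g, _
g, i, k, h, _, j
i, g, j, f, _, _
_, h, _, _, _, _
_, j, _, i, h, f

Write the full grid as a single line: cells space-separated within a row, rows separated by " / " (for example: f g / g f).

j f h g i k / h k f j g i / g i k h f j / i g j f k h / f h i k j g / k j g i h f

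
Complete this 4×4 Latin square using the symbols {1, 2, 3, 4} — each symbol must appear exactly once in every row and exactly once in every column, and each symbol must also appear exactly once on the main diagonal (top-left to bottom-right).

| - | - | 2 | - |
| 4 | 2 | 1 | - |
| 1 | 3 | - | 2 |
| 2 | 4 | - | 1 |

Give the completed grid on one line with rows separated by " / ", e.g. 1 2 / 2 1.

Cell (r1,c1): row 1 has {2}; column 1 has {1,2,4}; the diagonal has {1,2} → 3.
Cell (r1,c2): row 1 has {2,3}; column 2 has {2,3,4} → 1.
Cell (r1,c4): row 1 has {1,2,3}; column 4 has {1,2} → 4.
Cell (r2,c4): row 2 has {1,2,4}; column 4 has {1,2,4} → 3.
Cell (r3,c3): row 3 has {1,2,3}; column 3 has {1,2}; the diagonal has {1,2,3} → 4.
Cell (r4,c3): row 4 has {1,2,4}; column 3 has {1,2,4} → 3.

3 1 2 4 / 4 2 1 3 / 1 3 4 2 / 2 4 3 1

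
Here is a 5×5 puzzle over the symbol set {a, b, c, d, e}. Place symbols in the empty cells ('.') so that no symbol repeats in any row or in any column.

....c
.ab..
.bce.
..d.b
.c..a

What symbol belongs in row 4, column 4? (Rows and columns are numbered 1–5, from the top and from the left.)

Cell (r3,c5): row 3 has {b,c,e}; column 5 has {a,b,c} → d.
Cell (r4,c2): row 4 has {b,d}; column 2 has {a,b,c} → e.
Cell (r5,c3): row 5 has {a,c}; column 3 has {b,c,d} → e.
Cell (r1,c2): row 1 has {c}; column 2 has {a,b,c,e} → d.
Cell (r1,c3): row 1 has {c,d}; column 3 has {b,c,d,e} → a.
Cell (r1,c4): row 1 has {a,c,d}; column 4 has {e} → b.
Cell (r2,c5): row 2 has {a,b}; column 5 has {a,b,c,d} → e.
Cell (r3,c1): row 3 has {b,c,d,e}; column 1 is empty so far → a.
Cell (r4,c1): row 4 has {b,d,e}; column 1 has {a} → c.
Cell (r4,c4): row 4 has {b,c,d,e}; column 4 has {b,e} → a.

a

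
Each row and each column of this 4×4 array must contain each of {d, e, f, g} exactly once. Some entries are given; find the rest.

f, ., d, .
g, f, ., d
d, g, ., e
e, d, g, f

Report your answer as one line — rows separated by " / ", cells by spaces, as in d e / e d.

(r1,c2) = e
(r1,c4) = g
(r2,c3) = e
(r3,c3) = f

f e d g / g f e d / d g f e / e d g f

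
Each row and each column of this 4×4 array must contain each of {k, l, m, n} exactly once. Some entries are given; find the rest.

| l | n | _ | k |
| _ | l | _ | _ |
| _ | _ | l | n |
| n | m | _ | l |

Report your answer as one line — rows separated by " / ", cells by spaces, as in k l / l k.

l n m k / k l n m / m k l n / n m k l

(r1,c3): row 1 has {k,l,n}; column 3 has {l}, so it must be m.
(r2,c4): row 2 has {l}; column 4 has {k,l,n}, so it must be m.
(r3,c2): row 3 has {l,n}; column 2 has {l,m,n}, so it must be k.
(r4,c3): row 4 has {l,m,n}; column 3 has {l,m}, so it must be k.
(r2,c1): row 2 has {l,m}; column 1 has {l,n}, so it must be k.
(r2,c3): row 2 has {k,l,m}; column 3 has {k,l,m}, so it must be n.
(r3,c1): row 3 has {k,l,n}; column 1 has {k,l,n}, so it must be m.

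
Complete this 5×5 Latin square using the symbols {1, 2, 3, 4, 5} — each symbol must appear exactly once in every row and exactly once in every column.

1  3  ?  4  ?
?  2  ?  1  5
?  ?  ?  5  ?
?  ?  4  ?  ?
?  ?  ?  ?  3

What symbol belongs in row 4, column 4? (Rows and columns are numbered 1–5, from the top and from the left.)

3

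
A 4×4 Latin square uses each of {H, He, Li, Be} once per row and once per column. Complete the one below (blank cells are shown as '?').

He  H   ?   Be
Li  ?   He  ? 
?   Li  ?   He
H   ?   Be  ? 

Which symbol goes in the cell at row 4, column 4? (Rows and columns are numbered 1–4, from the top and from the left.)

Li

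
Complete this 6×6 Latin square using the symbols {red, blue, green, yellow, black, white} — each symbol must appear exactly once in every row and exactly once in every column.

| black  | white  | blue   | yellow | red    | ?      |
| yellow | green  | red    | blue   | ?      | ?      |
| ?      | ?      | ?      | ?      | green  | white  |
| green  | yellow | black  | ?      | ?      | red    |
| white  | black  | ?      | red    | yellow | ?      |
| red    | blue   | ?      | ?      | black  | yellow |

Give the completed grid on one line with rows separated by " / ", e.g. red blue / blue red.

black white blue yellow red green / yellow green red blue white black / blue red yellow black green white / green yellow black white blue red / white black green red yellow blue / red blue white green black yellow

row 1 has {red,blue,yellow,black,white}; column 6 has {red,yellow,white} — only green is left for (r1,c6).
row 2 has {red,blue,green,yellow}; column 5 has {red,green,yellow,black} — only white is left for (r2,c5).
row 2 has {red,blue,green,yellow,white}; column 6 has {red,green,yellow,white} — only black is left for (r2,c6).
row 3 has {green,white}; column 1 has {red,green,yellow,black,white} — only blue is left for (r3,c1).
row 3 has {blue,green,white}; column 2 has {blue,green,yellow,black,white} — only red is left for (r3,c2).
row 3 has {red,blue,green,white}; column 3 has {red,blue,black} — only yellow is left for (r3,c3).
row 3 has {red,blue,green,yellow,white}; column 4 has {red,blue,yellow} — only black is left for (r3,c4).
row 4 has {red,green,yellow,black}; column 4 has {red,blue,yellow,black} — only white is left for (r4,c4).
row 4 has {red,green,yellow,black,white}; column 5 has {red,green,yellow,black,white} — only blue is left for (r4,c5).
row 5 has {red,yellow,black,white}; column 3 has {red,blue,yellow,black} — only green is left for (r5,c3).
row 5 has {red,green,yellow,black,white}; column 6 has {red,green,yellow,black,white} — only blue is left for (r5,c6).
row 6 has {red,blue,yellow,black}; column 3 has {red,blue,green,yellow,black} — only white is left for (r6,c3).
row 6 has {red,blue,yellow,black,white}; column 4 has {red,blue,yellow,black,white} — only green is left for (r6,c4).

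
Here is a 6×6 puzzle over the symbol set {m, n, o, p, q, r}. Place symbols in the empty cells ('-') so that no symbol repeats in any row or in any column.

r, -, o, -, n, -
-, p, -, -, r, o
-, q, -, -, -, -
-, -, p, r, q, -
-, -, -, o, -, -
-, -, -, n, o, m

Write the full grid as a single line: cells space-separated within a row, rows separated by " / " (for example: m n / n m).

row 1 has {n,o,r}; column 2 has {p,q} — only m is left for (r1,c2).
row 4 has {p,q,r}; column 6 has {m,o} — only n is left for (r4,c6).
row 6 has {m,n,o}; column 2 has {m,p,q} — only r is left for (r6,c2).
row 6 has {m,n,o,r}; column 3 has {o,p} — only q is left for (r6,c3).
row 4 has {n,p,q,r}; column 2 has {m,p,q,r} — only o is left for (r4,c2).
row 5 has {o}; column 2 has {m,o,p,q,r} — only n is left for (r5,c2).
row 6 has {m,n,o,q,r}; column 1 has {r} — only p is left for (r6,c1).
row 4 has {n,o,p,q,r}; column 1 has {p,r} — only m is left for (r4,c1).
row 5 has {n,o}; column 1 has {m,p,r} — only q is left for (r5,c1).
row 2 has {o,p,r}; column 1 has {m,p,q,r} — only n is left for (r2,c1).
row 2 has {n,o,p,r}; column 3 has {o,p,q} — only m is left for (r2,c3).
row 2 has {m,n,o,p,r}; column 4 has {n,o,r} — only q is left for (r2,c4).
row 3 has {q}; column 1 has {m,n,p,q,r} — only o is left for (r3,c1).
row 5 has {n,o,q}; column 3 has {m,o,p,q} — only r is left for (r5,c3).
row 5 has {n,o,q,r}; column 6 has {m,n,o} — only p is left for (r5,c6).
row 1 has {m,n,o,r}; column 4 has {n,o,q,r} — only p is left for (r1,c4).
row 1 has {m,n,o,p,r}; column 6 has {m,n,o,p} — only q is left for (r1,c6).
row 3 has {o,q}; column 3 has {m,o,p,q,r} — only n is left for (r3,c3).
row 3 has {n,o,q}; column 4 has {n,o,p,q,r} — only m is left for (r3,c4).
row 3 has {m,n,o,q}; column 5 has {n,o,q,r} — only p is left for (r3,c5).
row 3 has {m,n,o,p,q}; column 6 has {m,n,o,p,q} — only r is left for (r3,c6).
row 5 has {n,o,p,q,r}; column 5 has {n,o,p,q,r} — only m is left for (r5,c5).

r m o p n q / n p m q r o / o q n m p r / m o p r q n / q n r o m p / p r q n o m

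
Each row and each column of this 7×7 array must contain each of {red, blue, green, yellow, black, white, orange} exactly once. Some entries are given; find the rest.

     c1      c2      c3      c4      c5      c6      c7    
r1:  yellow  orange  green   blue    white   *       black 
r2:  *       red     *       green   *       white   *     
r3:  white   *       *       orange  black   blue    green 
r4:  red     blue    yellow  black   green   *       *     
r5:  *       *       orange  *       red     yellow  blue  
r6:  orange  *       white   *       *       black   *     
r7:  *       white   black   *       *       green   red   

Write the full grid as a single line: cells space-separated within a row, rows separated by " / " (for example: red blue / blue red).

(r1,c6) = red
(r2,c3) = blue
(r3,c2) = yellow
(r3,c3) = red
(r4,c6) = orange
(r4,c7) = white
(r5,c4) = white
(r6,c2) = green
(r6,c7) = yellow
(r7,c1) = blue
(r7,c4) = yellow
(r7,c5) = orange
(r2,c1) = black
(r2,c5) = yellow
(r2,c7) = orange
(r5,c1) = green
(r5,c2) = black
(r6,c4) = red
(r6,c5) = blue

yellow orange green blue white red black / black red blue green yellow white orange / white yellow red orange black blue green / red blue yellow black green orange white / green black orange white red yellow blue / orange green white red blue black yellow / blue white black yellow orange green red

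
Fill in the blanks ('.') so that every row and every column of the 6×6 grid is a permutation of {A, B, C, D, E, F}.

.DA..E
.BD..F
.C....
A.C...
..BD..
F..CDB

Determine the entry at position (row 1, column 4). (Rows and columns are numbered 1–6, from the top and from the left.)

At row 4, column 6: row 4 has {A,C}; column 6 has {B,E,F}; that leaves D.
At row 6, column 3: row 6 has {B,C,D,F}; column 3 has {A,B,C,D}; that leaves E.
At row 3, column 3: row 3 has {C}; column 3 has {A,B,C,D,E}; that leaves F.
At row 3, column 6: row 3 has {C,F}; column 6 has {B,D,E,F}; that leaves A.
At row 5, column 6: row 5 has {B,D}; column 6 has {A,B,D,E,F}; that leaves C.
At row 6, column 2: row 6 has {B,C,D,E,F}; column 2 has {B,C,D}; that leaves A.
At row 5, column 1: row 5 has {B,C,D}; column 1 has {A,F}; that leaves E.
At row 5, column 2: row 5 has {B,C,D,E}; column 2 has {A,B,C,D}; that leaves F.
At row 5, column 5: row 5 has {B,C,D,E,F}; column 5 has {D}; that leaves A.
At row 2, column 1: row 2 has {B,D,F}; column 1 has {A,E,F}; that leaves C.
At row 2, column 5: row 2 has {B,C,D,F}; column 5 has {A,D}; that leaves E.
At row 3, column 5: row 3 has {A,C,F}; column 5 has {A,D,E}; that leaves B.
At row 4, column 2: row 4 has {A,C,D}; column 2 has {A,B,C,D,F}; that leaves E.
At row 4, column 5: row 4 has {A,C,D,E}; column 5 has {A,B,D,E}; that leaves F.
At row 1, column 1: row 1 has {A,D,E}; column 1 has {A,C,E,F}; that leaves B.
At row 1, column 4: row 1 has {A,B,D,E}; column 4 has {C,D}; that leaves F.

F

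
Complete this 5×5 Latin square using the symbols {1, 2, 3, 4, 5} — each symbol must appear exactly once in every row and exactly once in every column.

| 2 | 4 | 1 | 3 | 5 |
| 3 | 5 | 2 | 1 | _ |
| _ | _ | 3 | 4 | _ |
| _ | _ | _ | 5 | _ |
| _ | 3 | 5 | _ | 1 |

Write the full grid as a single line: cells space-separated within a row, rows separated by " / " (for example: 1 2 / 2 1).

(r2,c5): row 2 has {1,2,3,5}; column 5 has {1,5}, so it must be 4.
(r3,c5): row 3 has {3,4}; column 5 has {1,4,5}, so it must be 2.
(r4,c3): row 4 has {5}; column 3 has {1,2,3,5}, so it must be 4.
(r4,c5): row 4 has {4,5}; column 5 has {1,2,4,5}, so it must be 3.
(r5,c1): row 5 has {1,3,5}; column 1 has {2,3}, so it must be 4.
(r5,c4): row 5 has {1,3,4,5}; column 4 has {1,3,4,5}, so it must be 2.
(r3,c2): row 3 has {2,3,4}; column 2 has {3,4,5}, so it must be 1.
(r4,c1): row 4 has {3,4,5}; column 1 has {2,3,4}, so it must be 1.
(r4,c2): row 4 has {1,3,4,5}; column 2 has {1,3,4,5}, so it must be 2.
(r3,c1): row 3 has {1,2,3,4}; column 1 has {1,2,3,4}, so it must be 5.

2 4 1 3 5 / 3 5 2 1 4 / 5 1 3 4 2 / 1 2 4 5 3 / 4 3 5 2 1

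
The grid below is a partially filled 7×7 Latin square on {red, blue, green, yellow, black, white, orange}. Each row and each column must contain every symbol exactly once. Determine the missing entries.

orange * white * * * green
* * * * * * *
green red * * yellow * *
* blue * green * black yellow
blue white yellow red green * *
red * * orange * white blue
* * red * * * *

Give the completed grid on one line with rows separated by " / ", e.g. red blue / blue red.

orange black white yellow blue red green / yellow orange blue black white green red / green red black white yellow blue orange / white blue orange green red black yellow / blue white yellow red green orange black / red yellow green orange black white blue / black green red blue orange yellow white

(r4,c1): row 4 has {blue,green,yellow,black}; column 1 has {red,blue,green,orange}, so it must be white.
(r4,c3): row 4 has {blue,green,yellow,black,white}; column 3 has {red,yellow,white}, so it must be orange.
(r4,c5): row 4 has {blue,green,yellow,black,white,orange}; column 5 has {green,yellow}, so it must be red.
(r5,c6): row 5 has {red,blue,green,yellow,white}; column 6 has {black,white}, so it must be orange.
(r5,c7): row 5 has {red,blue,green,yellow,white,orange}; column 7 has {blue,green,yellow}, so it must be black.
(r6,c5): row 6 has {red,blue,white,orange}; column 5 has {red,green,yellow}, so it must be black.
(r1,c5): row 1 has {green,white,orange}; column 5 has {red,green,yellow,black}, so it must be blue.
(r3,c6): row 3 has {red,green,yellow}; column 6 has {black,white,orange}, so it must be blue.
(r6,c3): row 6 has {red,blue,black,white,orange}; column 3 has {red,yellow,white,orange}, so it must be green.
(r3,c3): row 3 has {red,blue,green,yellow}; column 3 has {red,green,yellow,white,orange}, so it must be black.
(r3,c4): row 3 has {red,blue,green,yellow,black}; column 4 has {red,green,orange}, so it must be white.
(r3,c7): row 3 has {red,blue,green,yellow,black,white}; column 7 has {blue,green,yellow,black}, so it must be orange.
(r6,c2): row 6 has {red,blue,green,black,white,orange}; column 2 has {red,blue,white}, so it must be yellow.
(r7,c7): row 7 has {red}; column 7 has {blue,green,yellow,black,orange}, so it must be white.
(r1,c2): row 1 has {blue,green,white,orange}; column 2 has {red,blue,yellow,white}, so it must be black.
(r1,c4): row 1 has {blue,green,black,white,orange}; column 4 has {red,green,white,orange}, so it must be yellow.
(r1,c6): row 1 has {blue,green,yellow,black,white,orange}; column 6 has {blue,black,white,orange}, so it must be red.
(r2,c3): row 2 is empty so far; column 3 has {red,green,yellow,black,white,orange}, so it must be blue.
(r2,c4): row 2 has {blue}; column 4 has {red,green,yellow,white,orange}, so it must be black.
(r2,c7): row 2 has {blue,black}; column 7 has {blue,green,yellow,black,white,orange}, so it must be red.
(r7,c4): row 7 has {red,white}; column 4 has {red,green,yellow,black,white,orange}, so it must be blue.
(r7,c5): row 7 has {red,blue,white}; column 5 has {red,blue,green,yellow,black}, so it must be orange.
(r2,c1): row 2 has {red,blue,black}; column 1 has {red,blue,green,white,orange}, so it must be yellow.
(r2,c5): row 2 has {red,blue,yellow,black}; column 5 has {red,blue,green,yellow,black,orange}, so it must be white.
(r2,c6): row 2 has {red,blue,yellow,black,white}; column 6 has {red,blue,black,white,orange}, so it must be green.
(r7,c1): row 7 has {red,blue,white,orange}; column 1 has {red,blue,green,yellow,white,orange}, so it must be black.
(r7,c2): row 7 has {red,blue,black,white,orange}; column 2 has {red,blue,yellow,black,white}, so it must be green.
(r7,c6): row 7 has {red,blue,green,black,white,orange}; column 6 has {red,blue,green,black,white,orange}, so it must be yellow.
(r2,c2): row 2 has {red,blue,green,yellow,black,white}; column 2 has {red,blue,green,yellow,black,white}, so it must be orange.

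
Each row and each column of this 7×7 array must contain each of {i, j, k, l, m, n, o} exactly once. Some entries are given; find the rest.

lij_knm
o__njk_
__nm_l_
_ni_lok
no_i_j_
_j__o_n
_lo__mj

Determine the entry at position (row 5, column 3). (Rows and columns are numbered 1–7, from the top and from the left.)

k

(r1,c4) = o
(r2,c2) = m
(r2,c3) = l
(r2,c7) = i
(r3,c2) = k
(r3,c5) = i
(r3,c7) = o
(r4,c4) = j
(r5,c5) = m
(r5,c7) = l
(r6,c6) = i
(r7,c4) = k
(r7,c5) = n
(r3,c1) = j
(r4,c1) = m
(r5,c3) = k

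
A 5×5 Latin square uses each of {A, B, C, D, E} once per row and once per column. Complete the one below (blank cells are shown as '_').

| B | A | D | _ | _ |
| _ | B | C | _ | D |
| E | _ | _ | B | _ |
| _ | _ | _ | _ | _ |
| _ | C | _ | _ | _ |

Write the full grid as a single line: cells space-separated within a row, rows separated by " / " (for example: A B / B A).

B A D C E / A B C E D / E D A B C / C E B D A / D C E A B

(r2,c1) = A
(r2,c4) = E
(r3,c2) = D
(r3,c3) = A
(r3,c5) = C
(r4,c2) = E
(r4,c3) = B
(r4,c5) = A
(r5,c1) = D
(r5,c3) = E
(r5,c4) = A
(r5,c5) = B
(r1,c4) = C
(r1,c5) = E
(r4,c1) = C
(r4,c4) = D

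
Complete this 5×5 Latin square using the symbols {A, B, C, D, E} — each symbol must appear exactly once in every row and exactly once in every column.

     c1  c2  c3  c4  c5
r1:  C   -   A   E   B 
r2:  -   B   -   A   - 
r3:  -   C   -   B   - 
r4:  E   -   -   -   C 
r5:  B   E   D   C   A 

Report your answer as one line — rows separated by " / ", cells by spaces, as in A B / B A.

(r1,c2): row 1 has {A,B,C,E}; column 2 has {B,C,E}, so it must be D.
(r2,c1): row 2 has {A,B}; column 1 has {B,C,E}, so it must be D.
(r2,c5): row 2 has {A,B,D}; column 5 has {A,B,C}, so it must be E.
(r3,c1): row 3 has {B,C}; column 1 has {B,C,D,E}, so it must be A.
(r3,c3): row 3 has {A,B,C}; column 3 has {A,D}, so it must be E.
(r3,c5): row 3 has {A,B,C,E}; column 5 has {A,B,C,E}, so it must be D.
(r4,c2): row 4 has {C,E}; column 2 has {B,C,D,E}, so it must be A.
(r4,c3): row 4 has {A,C,E}; column 3 has {A,D,E}, so it must be B.
(r4,c4): row 4 has {A,B,C,E}; column 4 has {A,B,C,E}, so it must be D.
(r2,c3): row 2 has {A,B,D,E}; column 3 has {A,B,D,E}, so it must be C.

C D A E B / D B C A E / A C E B D / E A B D C / B E D C A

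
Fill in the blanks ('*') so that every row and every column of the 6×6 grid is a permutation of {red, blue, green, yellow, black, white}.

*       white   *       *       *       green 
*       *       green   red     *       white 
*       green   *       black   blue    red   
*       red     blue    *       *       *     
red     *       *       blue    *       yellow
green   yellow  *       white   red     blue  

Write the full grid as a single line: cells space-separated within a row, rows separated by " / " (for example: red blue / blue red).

Cell (r1,c4): row 1 has {green,white}; column 4 has {red,blue,black,white} → yellow.
Cell (r1,c5): row 1 has {green,yellow,white}; column 5 has {red,blue} → black.
Cell (r2,c5): row 2 has {red,green,white}; column 5 has {red,blue,black} → yellow.
Cell (r4,c4): row 4 has {red,blue}; column 4 has {red,blue,yellow,black,white} → green.
Cell (r4,c5): row 4 has {red,blue,green}; column 5 has {red,blue,yellow,black} → white.
Cell (r4,c6): row 4 has {red,blue,green,white}; column 6 has {red,blue,green,yellow,white} → black.
Cell (r5,c2): row 5 has {red,blue,yellow}; column 2 has {red,green,yellow,white} → black.
Cell (r5,c3): row 5 has {red,blue,yellow,black}; column 3 has {blue,green} → white.
Cell (r5,c5): row 5 has {red,blue,yellow,black,white}; column 5 has {red,blue,yellow,black,white} → green.
Cell (r6,c3): row 6 has {red,blue,green,yellow,white}; column 3 has {blue,green,white} → black.
Cell (r1,c1): row 1 has {green,yellow,black,white}; column 1 has {red,green} → blue.
Cell (r1,c3): row 1 has {blue,green,yellow,black,white}; column 3 has {blue,green,black,white} → red.
Cell (r2,c1): row 2 has {red,green,yellow,white}; column 1 has {red,blue,green} → black.
Cell (r2,c2): row 2 has {red,green,yellow,black,white}; column 2 has {red,green,yellow,black,white} → blue.
Cell (r3,c3): row 3 has {red,blue,green,black}; column 3 has {red,blue,green,black,white} → yellow.
Cell (r4,c1): row 4 has {red,blue,green,black,white}; column 1 has {red,blue,green,black} → yellow.
Cell (r3,c1): row 3 has {red,blue,green,yellow,black}; column 1 has {red,blue,green,yellow,black} → white.

blue white red yellow black green / black blue green red yellow white / white green yellow black blue red / yellow red blue green white black / red black white blue green yellow / green yellow black white red blue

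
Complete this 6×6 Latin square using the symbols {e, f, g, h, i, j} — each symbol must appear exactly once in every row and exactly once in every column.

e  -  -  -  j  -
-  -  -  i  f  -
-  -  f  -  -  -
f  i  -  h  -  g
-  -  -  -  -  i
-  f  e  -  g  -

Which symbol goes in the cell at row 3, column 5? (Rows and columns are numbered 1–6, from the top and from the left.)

i

(r4,c3) = j
(r4,c5) = e
(r5,c5) = h
(r6,c4) = j
(r6,c6) = h
(r1,c6) = f
(r3,c5) = i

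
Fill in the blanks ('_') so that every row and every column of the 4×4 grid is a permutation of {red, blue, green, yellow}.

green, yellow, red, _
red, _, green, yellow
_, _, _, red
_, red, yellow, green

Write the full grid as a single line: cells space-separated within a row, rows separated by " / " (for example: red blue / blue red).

green yellow red blue / red blue green yellow / yellow green blue red / blue red yellow green

(r1,c4) = blue
(r2,c2) = blue
(r3,c2) = green
(r3,c3) = blue
(r4,c1) = blue
(r3,c1) = yellow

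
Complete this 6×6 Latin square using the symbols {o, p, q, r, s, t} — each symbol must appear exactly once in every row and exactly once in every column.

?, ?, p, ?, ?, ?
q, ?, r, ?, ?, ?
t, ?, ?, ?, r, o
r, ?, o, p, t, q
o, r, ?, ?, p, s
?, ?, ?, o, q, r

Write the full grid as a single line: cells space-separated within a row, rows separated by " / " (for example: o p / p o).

s q p r o t / q o r t s p / t p q s r o / r s o p t q / o r t q p s / p t s o q r

(r1,c1) = s
(r1,c5) = o
(r1,c6) = t
(r2,c5) = s
(r2,c6) = p
(r4,c2) = s
(r6,c1) = p
(r6,c2) = t
(r6,c3) = s
(r1,c2) = q
(r1,c4) = r
(r2,c2) = o
(r2,c4) = t
(r3,c2) = p
(r3,c3) = q
(r3,c4) = s
(r5,c3) = t
(r5,c4) = q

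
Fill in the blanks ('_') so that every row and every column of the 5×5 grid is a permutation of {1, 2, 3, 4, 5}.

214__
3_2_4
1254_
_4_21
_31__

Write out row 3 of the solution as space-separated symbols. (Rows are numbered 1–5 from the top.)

1 2 5 4 3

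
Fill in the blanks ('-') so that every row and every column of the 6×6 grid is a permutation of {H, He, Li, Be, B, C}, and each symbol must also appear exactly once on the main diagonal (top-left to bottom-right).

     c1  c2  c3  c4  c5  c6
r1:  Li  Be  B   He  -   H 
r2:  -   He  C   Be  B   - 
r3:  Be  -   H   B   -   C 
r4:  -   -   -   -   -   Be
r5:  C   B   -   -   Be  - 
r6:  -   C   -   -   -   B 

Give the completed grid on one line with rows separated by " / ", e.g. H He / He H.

(r1,c5) = C
(r2,c1) = H
(r2,c6) = Li
(r3,c2) = Li
(r3,c5) = He
(r4,c2) = H
(r4,c4) = C
(r4,c5) = Li
(r5,c6) = He
(r6,c1) = He
(r6,c5) = H
(r4,c1) = B
(r4,c3) = He
(r5,c3) = Li
(r5,c4) = H
(r6,c3) = Be
(r6,c4) = Li

Li Be B He C H / H He C Be B Li / Be Li H B He C / B H He C Li Be / C B Li H Be He / He C Be Li H B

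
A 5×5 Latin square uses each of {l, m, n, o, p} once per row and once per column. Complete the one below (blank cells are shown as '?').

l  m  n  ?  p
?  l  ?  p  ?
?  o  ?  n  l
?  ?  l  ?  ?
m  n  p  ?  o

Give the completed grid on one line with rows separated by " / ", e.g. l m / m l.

l m n o p / n l o p m / p o m n l / o p l m n / m n p l o

row 1 has {l,m,n,p}; column 4 has {n,p} — only o is left for (r1,c4).
row 3 has {l,n,o}; column 1 has {l,m} — only p is left for (r3,c1).
row 3 has {l,n,o,p}; column 3 has {l,n,p} — only m is left for (r3,c3).
row 4 has {l}; column 2 has {l,m,n,o} — only p is left for (r4,c2).
row 4 has {l,p}; column 4 has {n,o,p} — only m is left for (r4,c4).
row 4 has {l,m,p}; column 5 has {l,o,p} — only n is left for (r4,c5).
row 5 has {m,n,o,p}; column 4 has {m,n,o,p} — only l is left for (r5,c4).
row 2 has {l,p}; column 3 has {l,m,n,p} — only o is left for (r2,c3).
row 2 has {l,o,p}; column 5 has {l,n,o,p} — only m is left for (r2,c5).
row 4 has {l,m,n,p}; column 1 has {l,m,p} — only o is left for (r4,c1).
row 2 has {l,m,o,p}; column 1 has {l,m,o,p} — only n is left for (r2,c1).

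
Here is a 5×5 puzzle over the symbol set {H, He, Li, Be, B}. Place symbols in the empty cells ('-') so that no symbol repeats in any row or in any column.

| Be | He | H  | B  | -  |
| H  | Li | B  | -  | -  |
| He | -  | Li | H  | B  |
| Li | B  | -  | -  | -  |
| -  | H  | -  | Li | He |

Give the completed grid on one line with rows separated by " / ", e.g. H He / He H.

Be He H B Li / H Li B He Be / He Be Li H B / Li B He Be H / B H Be Li He

row 1 has {H,He,Be,B}; column 5 has {He,B} — only Li is left for (r1,c5).
row 2 has {H,Li,B}; column 5 has {He,Li,B} — only Be is left for (r2,c5).
row 3 has {H,He,Li,B}; column 2 has {H,He,Li,B} — only Be is left for (r3,c2).
row 4 has {Li,B}; column 5 has {He,Li,Be,B} — only H is left for (r4,c5).
row 5 has {H,He,Li}; column 1 has {H,He,Li,Be} — only B is left for (r5,c1).
row 5 has {H,He,Li,B}; column 3 has {H,Li,B} — only Be is left for (r5,c3).
row 2 has {H,Li,Be,B}; column 4 has {H,Li,B} — only He is left for (r2,c4).
row 4 has {H,Li,B}; column 3 has {H,Li,Be,B} — only He is left for (r4,c3).
row 4 has {H,He,Li,B}; column 4 has {H,He,Li,B} — only Be is left for (r4,c4).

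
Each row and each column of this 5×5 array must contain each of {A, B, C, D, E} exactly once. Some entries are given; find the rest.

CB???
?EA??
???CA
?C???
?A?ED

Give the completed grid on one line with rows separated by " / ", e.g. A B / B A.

(r1,c5) = E
(r3,c2) = D
(r4,c5) = B
(r5,c1) = B
(r5,c3) = C
(r1,c3) = D
(r1,c4) = A
(r2,c1) = D
(r2,c4) = B
(r2,c5) = C
(r3,c1) = E
(r3,c3) = B
(r4,c1) = A
(r4,c3) = E
(r4,c4) = D

C B D A E / D E A B C / E D B C A / A C E D B / B A C E D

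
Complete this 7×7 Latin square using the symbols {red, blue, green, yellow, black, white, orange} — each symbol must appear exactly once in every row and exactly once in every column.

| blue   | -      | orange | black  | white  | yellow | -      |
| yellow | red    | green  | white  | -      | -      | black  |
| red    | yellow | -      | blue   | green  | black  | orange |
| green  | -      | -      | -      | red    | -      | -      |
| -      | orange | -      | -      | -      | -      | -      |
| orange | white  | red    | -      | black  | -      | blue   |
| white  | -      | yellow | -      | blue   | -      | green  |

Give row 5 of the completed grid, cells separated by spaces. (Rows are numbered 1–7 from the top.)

black orange blue green yellow red white

Cell (r1,c2): row 1 has {blue,yellow,black,white,orange}; column 2 has {red,yellow,white,orange} → green.
Cell (r1,c7): row 1 has {blue,green,yellow,black,white,orange}; column 7 has {blue,green,black,orange} → red.
Cell (r2,c5): row 2 has {red,green,yellow,black,white}; column 5 has {red,blue,green,black,white} → orange.
Cell (r2,c6): row 2 has {red,green,yellow,black,white,orange}; column 6 has {yellow,black} → blue.
Cell (r3,c3): row 3 has {red,blue,green,yellow,black,orange}; column 3 has {red,green,yellow,orange} → white.
Cell (r5,c1): row 5 has {orange}; column 1 has {red,blue,green,yellow,white,orange} → black.
Cell (r5,c3): row 5 has {black,orange}; column 3 has {red,green,yellow,white,orange} → blue.
Cell (r5,c5): row 5 has {blue,black,orange}; column 5 has {red,blue,green,black,white,orange} → yellow.
Cell (r5,c7): row 5 has {blue,yellow,black,orange}; column 7 has {red,blue,green,black,orange} → white.
Cell (r6,c6): row 6 has {red,blue,black,white,orange}; column 6 has {blue,yellow,black} → green.
Cell (r7,c2): row 7 has {blue,green,yellow,white}; column 2 has {red,green,yellow,white,orange} → black.
Cell (r4,c2): row 4 has {red,green}; column 2 has {red,green,yellow,black,white,orange} → blue.
Cell (r4,c3): row 4 has {red,blue,green}; column 3 has {red,blue,green,yellow,white,orange} → black.
Cell (r4,c7): row 4 has {red,blue,green,black}; column 7 has {red,blue,green,black,white,orange} → yellow.
Cell (r5,c6): row 5 has {blue,yellow,black,white,orange}; column 6 has {blue,green,yellow,black} → red.
Cell (r6,c4): row 6 has {red,blue,green,black,white,orange}; column 4 has {blue,black,white} → yellow.
Cell (r7,c6): row 7 has {blue,green,yellow,black,white}; column 6 has {red,blue,green,yellow,black} → orange.
Cell (r4,c4): row 4 has {red,blue,green,yellow,black}; column 4 has {blue,yellow,black,white} → orange.
Cell (r4,c6): row 4 has {red,blue,green,yellow,black,orange}; column 6 has {red,blue,green,yellow,black,orange} → white.
Cell (r5,c4): row 5 has {red,blue,yellow,black,white,orange}; column 4 has {blue,yellow,black,white,orange} → green.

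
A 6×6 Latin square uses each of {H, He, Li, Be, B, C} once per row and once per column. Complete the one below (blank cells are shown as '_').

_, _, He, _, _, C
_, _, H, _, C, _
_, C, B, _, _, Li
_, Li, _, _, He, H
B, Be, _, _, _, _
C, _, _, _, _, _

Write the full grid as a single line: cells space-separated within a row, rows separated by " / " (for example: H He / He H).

Cell (r4,c1): row 4 has {H,He,Li}; column 1 has {B,C} → Be.
Cell (r4,c3): row 4 has {H,He,Li,Be}; column 3 has {H,He,B} → C.
Cell (r4,c4): row 4 has {H,He,Li,Be,C}; column 4 is empty so far → B.
Cell (r5,c3): row 5 has {Be,B}; column 3 has {H,He,B,C} → Li.
Cell (r5,c5): row 5 has {Li,Be,B}; column 5 has {He,C} → H.
Cell (r5,c6): row 5 has {H,Li,Be,B}; column 6 has {H,Li,C} → He.
Cell (r6,c3): row 6 has {C}; column 3 has {H,He,Li,B,C} → Be.
Cell (r6,c6): row 6 has {Be,C}; column 6 has {H,He,Li,C} → B.
Cell (r2,c6): row 2 has {H,C}; column 6 has {H,He,Li,B,C} → Be.
Cell (r3,c5): row 3 has {Li,B,C}; column 5 has {H,He,C} → Be.
Cell (r5,c4): row 5 has {H,He,Li,Be,B}; column 4 has {B} → C.
Cell (r6,c5): row 6 has {Be,B,C}; column 5 has {H,He,Be,C} → Li.
Cell (r1,c5): row 1 has {He,C}; column 5 has {H,He,Li,Be,C} → B.
Cell (r1,c2): row 1 has {He,B,C}; column 2 has {Li,Be,C} → H.
Cell (r6,c2): row 6 has {Li,Be,B,C}; column 2 has {H,Li,Be,C} → He.
Cell (r6,c4): row 6 has {He,Li,Be,B,C}; column 4 has {B,C} → H.
Cell (r1,c1): row 1 has {H,He,B,C}; column 1 has {Be,B,C} → Li.
Cell (r1,c4): row 1 has {H,He,Li,B,C}; column 4 has {H,B,C} → Be.
Cell (r2,c1): row 2 has {H,Be,C}; column 1 has {Li,Be,B,C} → He.
Cell (r2,c2): row 2 has {H,He,Be,C}; column 2 has {H,He,Li,Be,C} → B.
Cell (r2,c4): row 2 has {H,He,Be,B,C}; column 4 has {H,Be,B,C} → Li.
Cell (r3,c1): row 3 has {Li,Be,B,C}; column 1 has {He,Li,Be,B,C} → H.
Cell (r3,c4): row 3 has {H,Li,Be,B,C}; column 4 has {H,Li,Be,B,C} → He.

Li H He Be B C / He B H Li C Be / H C B He Be Li / Be Li C B He H / B Be Li C H He / C He Be H Li B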